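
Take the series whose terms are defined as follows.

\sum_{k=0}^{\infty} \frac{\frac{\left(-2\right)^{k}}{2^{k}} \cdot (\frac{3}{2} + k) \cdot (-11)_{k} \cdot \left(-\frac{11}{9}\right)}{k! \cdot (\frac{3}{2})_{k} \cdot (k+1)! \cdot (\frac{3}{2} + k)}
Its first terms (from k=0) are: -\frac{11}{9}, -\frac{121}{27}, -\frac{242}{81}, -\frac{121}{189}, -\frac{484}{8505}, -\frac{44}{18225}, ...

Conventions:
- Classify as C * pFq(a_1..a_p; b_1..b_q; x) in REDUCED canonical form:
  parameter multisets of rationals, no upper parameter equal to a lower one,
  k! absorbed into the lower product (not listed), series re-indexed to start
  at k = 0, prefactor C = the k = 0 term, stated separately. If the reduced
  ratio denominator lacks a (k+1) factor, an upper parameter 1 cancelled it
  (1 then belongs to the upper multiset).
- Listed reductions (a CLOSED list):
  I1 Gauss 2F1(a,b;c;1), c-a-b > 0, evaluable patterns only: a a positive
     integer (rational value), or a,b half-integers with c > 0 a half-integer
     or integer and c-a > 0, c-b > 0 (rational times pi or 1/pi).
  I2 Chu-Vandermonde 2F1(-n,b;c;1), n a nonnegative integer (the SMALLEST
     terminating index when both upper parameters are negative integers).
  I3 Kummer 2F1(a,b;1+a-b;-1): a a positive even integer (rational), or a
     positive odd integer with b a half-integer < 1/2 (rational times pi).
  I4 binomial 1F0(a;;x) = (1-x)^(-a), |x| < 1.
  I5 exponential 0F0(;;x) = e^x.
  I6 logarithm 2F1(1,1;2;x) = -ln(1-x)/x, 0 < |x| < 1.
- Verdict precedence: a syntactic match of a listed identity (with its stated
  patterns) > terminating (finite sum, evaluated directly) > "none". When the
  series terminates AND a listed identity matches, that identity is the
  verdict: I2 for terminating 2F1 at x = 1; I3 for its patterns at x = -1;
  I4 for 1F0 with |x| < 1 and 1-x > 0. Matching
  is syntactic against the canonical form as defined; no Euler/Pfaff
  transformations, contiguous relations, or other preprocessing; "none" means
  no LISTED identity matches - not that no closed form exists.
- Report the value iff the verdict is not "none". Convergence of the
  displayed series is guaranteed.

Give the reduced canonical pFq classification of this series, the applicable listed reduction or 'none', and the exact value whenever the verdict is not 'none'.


Canonical form: C = -\frac{11}{9} times 1F2 with upper {-11}, lower {\frac{3}{2}, 2}, x = -1. Verdict: terminating. (-11)_k vanishes past k = 11, leaving a 12-term sum, computed directly. Sum: -\frac{162370400556351179}{17290101780826875}.

First insight: t_0 being -\frac{11}{9}, the two k-th powers (C = -11/9) combine into one argument.
Step ratio: r(k) = -1 * (k-11) / [(k+\frac{3}{2}) (k+2) (k+1)] - rational in k. x = -1; t_0 = -\frac{11}{9}; negate the roots.


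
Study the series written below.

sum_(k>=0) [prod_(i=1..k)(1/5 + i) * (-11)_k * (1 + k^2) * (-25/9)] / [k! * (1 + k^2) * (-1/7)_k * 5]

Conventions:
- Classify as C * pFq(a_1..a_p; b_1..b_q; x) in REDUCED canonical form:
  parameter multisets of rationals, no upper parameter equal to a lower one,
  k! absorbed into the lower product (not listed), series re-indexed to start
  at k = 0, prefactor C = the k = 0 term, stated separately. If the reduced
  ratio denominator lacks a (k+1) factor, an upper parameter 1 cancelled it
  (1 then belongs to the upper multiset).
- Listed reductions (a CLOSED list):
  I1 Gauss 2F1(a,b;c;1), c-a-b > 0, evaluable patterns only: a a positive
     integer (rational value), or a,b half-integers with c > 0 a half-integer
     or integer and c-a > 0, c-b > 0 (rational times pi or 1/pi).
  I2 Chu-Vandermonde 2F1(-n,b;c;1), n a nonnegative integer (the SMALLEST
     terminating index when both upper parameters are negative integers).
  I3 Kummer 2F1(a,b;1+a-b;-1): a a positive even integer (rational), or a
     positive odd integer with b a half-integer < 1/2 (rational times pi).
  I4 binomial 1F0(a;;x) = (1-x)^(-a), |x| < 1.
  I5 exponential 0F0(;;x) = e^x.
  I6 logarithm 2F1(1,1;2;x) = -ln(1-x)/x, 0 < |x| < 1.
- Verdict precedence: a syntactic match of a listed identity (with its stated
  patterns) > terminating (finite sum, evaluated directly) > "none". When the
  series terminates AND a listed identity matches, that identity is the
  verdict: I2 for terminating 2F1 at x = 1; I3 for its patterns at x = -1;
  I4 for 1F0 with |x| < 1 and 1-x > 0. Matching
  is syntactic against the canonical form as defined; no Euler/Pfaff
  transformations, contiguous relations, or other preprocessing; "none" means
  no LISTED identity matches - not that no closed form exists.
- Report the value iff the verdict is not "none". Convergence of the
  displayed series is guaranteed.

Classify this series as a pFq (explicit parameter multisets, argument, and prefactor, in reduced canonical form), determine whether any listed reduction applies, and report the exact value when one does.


At argument 1: a 2F1 with upper {-11, 6/5}, lower {-1/7}, scaled by C = -5/9. Verdict: Vandermonde's identity (I2) fires (terminating 2F1 at x = 1 with n = 11, b = 6/5, c = -1/7). Sum: 5604740898544/59728271484375.

Key observation: with t_0 = -5/9, the factor k^2 + 1 cancels (top and bottom), leaving prefactor -5/9.
Ratio: r(k) = 1 * (k-11) (k+6/5) / [(k-1/7) (k+1)] - poly over poly, x = 1 from leading terms; C = -5/9 at k = 0.


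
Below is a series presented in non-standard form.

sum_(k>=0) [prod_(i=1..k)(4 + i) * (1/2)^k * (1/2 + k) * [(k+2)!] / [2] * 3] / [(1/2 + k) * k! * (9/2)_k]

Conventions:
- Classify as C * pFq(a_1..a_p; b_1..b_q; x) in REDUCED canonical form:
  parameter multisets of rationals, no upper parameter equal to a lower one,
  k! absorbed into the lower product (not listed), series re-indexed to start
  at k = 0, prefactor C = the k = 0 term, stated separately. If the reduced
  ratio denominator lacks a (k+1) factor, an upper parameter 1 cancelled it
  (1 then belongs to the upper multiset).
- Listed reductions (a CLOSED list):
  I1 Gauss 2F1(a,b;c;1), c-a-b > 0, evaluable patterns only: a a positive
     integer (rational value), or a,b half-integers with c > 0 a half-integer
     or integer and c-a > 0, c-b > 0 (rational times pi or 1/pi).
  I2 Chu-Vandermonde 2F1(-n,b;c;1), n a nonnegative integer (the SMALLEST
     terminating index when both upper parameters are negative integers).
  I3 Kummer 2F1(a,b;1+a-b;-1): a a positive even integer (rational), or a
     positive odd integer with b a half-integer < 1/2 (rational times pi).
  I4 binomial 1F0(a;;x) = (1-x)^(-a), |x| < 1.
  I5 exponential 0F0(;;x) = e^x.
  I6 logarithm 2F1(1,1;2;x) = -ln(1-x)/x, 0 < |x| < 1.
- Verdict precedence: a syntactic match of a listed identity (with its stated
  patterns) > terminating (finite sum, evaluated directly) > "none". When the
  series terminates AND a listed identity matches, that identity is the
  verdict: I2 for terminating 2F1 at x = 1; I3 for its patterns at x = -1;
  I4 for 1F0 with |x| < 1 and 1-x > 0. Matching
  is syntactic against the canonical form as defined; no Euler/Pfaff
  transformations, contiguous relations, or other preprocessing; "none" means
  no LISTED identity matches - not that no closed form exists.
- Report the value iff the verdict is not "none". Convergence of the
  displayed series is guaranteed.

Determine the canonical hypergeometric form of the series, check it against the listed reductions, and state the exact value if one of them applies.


Canonical form: C = 3 times 2F1 with upper {3, 5}, lower {9/2}, x = 1/2. Verdict: none (x = 1/2): each listed identity misses the multisets {3, 5} ; {9/2}.

Structural cue: with t_0 = 3, the running product (C = 3) telescopes to a rising factorial.
Consecutive-term ratio: r(k) = (1/2) * (k+3) (k+5) / [(k+9/2) (k+1)] ; factor over Q: parameters, x = (1/2), and C = 3.


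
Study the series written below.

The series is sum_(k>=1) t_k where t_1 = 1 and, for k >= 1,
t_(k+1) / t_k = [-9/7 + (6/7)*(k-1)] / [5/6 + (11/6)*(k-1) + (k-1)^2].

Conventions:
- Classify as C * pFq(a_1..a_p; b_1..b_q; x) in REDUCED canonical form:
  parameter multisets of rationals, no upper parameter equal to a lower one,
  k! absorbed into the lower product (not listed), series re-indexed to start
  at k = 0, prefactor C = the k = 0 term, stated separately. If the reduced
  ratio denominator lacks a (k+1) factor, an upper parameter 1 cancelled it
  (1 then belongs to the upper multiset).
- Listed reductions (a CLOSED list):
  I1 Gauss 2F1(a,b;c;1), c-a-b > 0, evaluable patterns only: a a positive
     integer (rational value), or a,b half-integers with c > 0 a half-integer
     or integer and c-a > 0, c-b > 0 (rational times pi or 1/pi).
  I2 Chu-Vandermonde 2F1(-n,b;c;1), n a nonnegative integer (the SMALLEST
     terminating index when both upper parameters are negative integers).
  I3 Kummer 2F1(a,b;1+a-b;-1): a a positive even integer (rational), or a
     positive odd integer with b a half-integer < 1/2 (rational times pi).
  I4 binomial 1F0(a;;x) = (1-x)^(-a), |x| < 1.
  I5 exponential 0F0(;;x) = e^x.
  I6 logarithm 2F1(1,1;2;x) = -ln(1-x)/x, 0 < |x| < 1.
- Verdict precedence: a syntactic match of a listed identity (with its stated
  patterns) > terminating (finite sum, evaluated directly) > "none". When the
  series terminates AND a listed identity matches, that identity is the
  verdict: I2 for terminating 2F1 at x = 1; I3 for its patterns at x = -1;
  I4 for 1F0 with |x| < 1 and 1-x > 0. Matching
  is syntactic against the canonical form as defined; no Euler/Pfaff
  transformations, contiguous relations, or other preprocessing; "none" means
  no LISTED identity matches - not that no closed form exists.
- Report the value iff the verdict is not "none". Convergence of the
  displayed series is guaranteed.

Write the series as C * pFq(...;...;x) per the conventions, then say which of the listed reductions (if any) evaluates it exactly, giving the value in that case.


Classification (C = 1): 1F1 with upper {-3/2}, lower {5/6}, argument x = 6/7. Verdict: none - this 1F1 at x = 6/7 matches no listed pattern, and upper {-3/2} holds no stopper.

Structural cue: from the first term 1: roots of the ratio polynomials (C = 1) are the negated parameters.
Term ratio: r(k) = (6/7) * (k-3/2) / [(k+5/6) (k+1)] - rational in k, leading ratio (6/7); with t_0 = 1, classification follows.


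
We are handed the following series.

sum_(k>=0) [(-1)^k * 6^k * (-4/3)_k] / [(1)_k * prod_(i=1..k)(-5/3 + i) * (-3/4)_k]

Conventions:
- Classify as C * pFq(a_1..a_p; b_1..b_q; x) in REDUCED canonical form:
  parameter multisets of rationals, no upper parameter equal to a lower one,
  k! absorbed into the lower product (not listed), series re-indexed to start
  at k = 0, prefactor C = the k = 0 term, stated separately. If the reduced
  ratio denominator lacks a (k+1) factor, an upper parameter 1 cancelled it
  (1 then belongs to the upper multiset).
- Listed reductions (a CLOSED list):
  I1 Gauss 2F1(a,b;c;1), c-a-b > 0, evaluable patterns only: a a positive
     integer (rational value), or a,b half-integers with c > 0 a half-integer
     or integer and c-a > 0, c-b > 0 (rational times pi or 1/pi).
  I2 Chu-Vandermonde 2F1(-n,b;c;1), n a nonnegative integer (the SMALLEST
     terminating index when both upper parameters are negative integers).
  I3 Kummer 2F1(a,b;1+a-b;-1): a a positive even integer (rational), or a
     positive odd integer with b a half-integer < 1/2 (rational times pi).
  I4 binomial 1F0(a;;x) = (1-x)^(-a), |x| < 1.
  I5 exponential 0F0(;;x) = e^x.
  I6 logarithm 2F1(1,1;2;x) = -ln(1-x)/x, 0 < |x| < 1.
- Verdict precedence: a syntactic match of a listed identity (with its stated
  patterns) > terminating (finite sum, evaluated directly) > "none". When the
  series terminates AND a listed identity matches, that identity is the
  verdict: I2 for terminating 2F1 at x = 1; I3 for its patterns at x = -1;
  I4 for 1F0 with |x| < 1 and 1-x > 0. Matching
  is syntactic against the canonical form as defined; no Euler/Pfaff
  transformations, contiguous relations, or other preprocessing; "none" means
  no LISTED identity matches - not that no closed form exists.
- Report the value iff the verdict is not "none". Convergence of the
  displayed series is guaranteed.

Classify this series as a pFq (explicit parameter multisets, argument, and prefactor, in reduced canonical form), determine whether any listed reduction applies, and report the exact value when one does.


Canonical form: C = 1 times 1F2 with upper {-4/3}, lower {-3/4, -2/3}, x = -6. Verdict: none (x = -6): each listed identity misses the multisets {-4/3} ; {-3/4, -2/3}.

Key step: with t_0 = 1, the lower running product (C = 1) is a rising factorial.
Term ratio: r(k) = (-6) * (k-4/3) / [(k-3/4) (k-2/3) (k+1)] - rational in k. x = (-6); t_0 = 1; negate the roots.


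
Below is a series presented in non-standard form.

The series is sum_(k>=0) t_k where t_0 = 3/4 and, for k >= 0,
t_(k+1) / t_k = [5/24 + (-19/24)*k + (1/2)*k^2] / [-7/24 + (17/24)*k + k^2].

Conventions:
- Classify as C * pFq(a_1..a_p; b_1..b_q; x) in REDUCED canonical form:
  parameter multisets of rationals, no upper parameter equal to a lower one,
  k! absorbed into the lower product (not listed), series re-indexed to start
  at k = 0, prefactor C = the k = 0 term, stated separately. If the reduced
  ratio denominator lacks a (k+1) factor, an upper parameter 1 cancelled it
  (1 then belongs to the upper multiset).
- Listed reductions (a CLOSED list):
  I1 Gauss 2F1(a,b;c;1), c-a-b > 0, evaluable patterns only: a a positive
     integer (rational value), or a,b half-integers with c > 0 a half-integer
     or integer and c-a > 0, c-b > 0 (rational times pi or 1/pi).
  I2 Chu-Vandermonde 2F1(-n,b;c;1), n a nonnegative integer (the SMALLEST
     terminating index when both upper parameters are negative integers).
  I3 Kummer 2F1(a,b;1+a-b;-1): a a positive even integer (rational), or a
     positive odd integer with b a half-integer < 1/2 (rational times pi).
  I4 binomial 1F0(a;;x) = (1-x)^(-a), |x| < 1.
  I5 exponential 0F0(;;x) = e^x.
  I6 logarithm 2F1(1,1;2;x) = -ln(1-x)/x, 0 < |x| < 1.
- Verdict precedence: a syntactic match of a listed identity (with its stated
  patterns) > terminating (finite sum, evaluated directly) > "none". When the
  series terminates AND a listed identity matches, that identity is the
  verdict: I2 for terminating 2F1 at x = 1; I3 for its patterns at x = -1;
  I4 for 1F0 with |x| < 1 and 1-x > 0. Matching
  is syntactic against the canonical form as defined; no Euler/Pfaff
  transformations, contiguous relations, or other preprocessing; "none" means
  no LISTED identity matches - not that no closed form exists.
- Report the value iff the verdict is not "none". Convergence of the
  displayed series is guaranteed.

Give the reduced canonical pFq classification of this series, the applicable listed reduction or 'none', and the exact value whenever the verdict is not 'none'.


First insight: from the first term 3/4: factor the ratio over Q (C = 3/4, x = 1/2): negated roots = parameters.
Term ratio: r(k) = (1/2) * (k-5/4) (k-1/3) / [(k-7/24) (k+1)] - rational in k, leading ratio (1/2); with t_0 = 3/4, classification follows.

Classification (C = 3/4): 2F1 with upper {-5/4, -1/3}, lower {-7/24}, argument x = 1/2. Verdict: no listed reduction: x = 1/2 and upper {-5/4, -1/3} fail every I1-I6 pattern.


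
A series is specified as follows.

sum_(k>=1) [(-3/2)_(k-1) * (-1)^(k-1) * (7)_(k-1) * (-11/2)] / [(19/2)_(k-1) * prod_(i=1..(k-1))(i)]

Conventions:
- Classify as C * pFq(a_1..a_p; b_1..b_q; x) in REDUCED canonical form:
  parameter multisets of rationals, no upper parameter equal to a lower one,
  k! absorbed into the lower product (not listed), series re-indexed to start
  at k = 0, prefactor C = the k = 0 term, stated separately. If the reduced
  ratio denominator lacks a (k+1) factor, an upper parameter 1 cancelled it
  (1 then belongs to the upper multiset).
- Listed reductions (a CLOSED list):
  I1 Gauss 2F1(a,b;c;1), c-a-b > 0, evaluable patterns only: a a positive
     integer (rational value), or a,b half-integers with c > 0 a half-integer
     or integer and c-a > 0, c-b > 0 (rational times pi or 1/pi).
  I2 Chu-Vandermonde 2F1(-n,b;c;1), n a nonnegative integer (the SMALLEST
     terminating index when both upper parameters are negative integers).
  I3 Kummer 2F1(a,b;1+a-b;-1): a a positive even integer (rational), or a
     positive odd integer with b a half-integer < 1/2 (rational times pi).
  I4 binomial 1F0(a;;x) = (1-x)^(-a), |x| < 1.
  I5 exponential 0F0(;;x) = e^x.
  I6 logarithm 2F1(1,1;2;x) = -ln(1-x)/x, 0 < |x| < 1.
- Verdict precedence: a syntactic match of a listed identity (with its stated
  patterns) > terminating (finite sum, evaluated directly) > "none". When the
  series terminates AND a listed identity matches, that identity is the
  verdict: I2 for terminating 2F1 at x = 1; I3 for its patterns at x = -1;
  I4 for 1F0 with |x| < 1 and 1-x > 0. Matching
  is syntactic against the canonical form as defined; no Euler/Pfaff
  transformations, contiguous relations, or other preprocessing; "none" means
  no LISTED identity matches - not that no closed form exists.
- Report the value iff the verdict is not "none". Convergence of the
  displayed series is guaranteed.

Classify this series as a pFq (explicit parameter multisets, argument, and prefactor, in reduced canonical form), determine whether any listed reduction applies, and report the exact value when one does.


This is -11/2 * 2F1(-3/2, 7; 19/2; -1) in reduced canonical form. Verdict: the Kummer evaluation I3 matches (x = -1; c = 19/2 equals 1+a-b for upper {-3/2, 7}: listed pattern). Hence: (-8423415/2097152) * pi.

Structural cue: x = (-1) and the product of the first k integers (C = -11/2, x = -1) is k!.
Step ratio: r(k) = (-1) * (k-3/2) (k+7) / [(k+19/2) (k+1)] - poly over poly, x = (-1) from leading terms; C = -11/2 at k = 0.


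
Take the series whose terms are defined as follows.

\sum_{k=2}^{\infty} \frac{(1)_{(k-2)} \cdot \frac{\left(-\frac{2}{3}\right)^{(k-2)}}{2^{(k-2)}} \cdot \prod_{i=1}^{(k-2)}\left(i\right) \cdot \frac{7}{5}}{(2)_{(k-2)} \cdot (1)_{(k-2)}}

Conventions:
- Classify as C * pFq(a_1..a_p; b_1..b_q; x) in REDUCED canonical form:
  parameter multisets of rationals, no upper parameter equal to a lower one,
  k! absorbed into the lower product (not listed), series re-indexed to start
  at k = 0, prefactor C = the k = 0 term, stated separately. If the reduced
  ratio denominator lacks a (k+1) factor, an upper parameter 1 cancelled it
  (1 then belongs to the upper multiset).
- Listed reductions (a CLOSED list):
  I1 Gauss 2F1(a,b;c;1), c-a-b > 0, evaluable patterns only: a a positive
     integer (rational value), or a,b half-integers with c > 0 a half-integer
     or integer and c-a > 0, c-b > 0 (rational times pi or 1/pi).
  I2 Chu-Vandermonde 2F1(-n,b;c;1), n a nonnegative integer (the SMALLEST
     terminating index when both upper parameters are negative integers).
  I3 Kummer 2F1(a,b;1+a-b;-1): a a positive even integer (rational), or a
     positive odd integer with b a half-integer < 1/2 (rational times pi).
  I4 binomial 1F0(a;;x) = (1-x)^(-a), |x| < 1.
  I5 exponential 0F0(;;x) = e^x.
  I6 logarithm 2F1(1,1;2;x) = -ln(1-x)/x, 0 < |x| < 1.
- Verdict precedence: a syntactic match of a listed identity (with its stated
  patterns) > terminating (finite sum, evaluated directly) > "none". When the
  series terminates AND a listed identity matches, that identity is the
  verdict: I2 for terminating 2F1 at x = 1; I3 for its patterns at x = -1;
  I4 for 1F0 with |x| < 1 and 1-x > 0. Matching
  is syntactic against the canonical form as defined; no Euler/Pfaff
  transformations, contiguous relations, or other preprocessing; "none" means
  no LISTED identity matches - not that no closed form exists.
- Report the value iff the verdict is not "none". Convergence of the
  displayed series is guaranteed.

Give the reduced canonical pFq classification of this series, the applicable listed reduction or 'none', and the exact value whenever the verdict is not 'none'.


Canonical form: C = \frac{7}{5} times 2F1 with upper {1, 1}, lower {2}, x = -\frac{1}{3}. Verdict (x = -\frac{1}{3}): the I6 logarithm reduction applies (the logarithm: parameters (1,1;2), x = -\frac{1}{3}). Value: \frac{21}{5} \cdot \ln\left(\frac{4}{3}\right).

The tell: with t_0 = \frac{7}{5}, the running product (C = 7/5, x = -1/3) telescopes to a rising factorial.
Ratio: r(k) = -\frac{1}{3} * (k+1) (k+1) / [(k+2) (k+1)] - rational; roots negated = parameters, x = -\frac{1}{3}, C = \frac{7}{5}.


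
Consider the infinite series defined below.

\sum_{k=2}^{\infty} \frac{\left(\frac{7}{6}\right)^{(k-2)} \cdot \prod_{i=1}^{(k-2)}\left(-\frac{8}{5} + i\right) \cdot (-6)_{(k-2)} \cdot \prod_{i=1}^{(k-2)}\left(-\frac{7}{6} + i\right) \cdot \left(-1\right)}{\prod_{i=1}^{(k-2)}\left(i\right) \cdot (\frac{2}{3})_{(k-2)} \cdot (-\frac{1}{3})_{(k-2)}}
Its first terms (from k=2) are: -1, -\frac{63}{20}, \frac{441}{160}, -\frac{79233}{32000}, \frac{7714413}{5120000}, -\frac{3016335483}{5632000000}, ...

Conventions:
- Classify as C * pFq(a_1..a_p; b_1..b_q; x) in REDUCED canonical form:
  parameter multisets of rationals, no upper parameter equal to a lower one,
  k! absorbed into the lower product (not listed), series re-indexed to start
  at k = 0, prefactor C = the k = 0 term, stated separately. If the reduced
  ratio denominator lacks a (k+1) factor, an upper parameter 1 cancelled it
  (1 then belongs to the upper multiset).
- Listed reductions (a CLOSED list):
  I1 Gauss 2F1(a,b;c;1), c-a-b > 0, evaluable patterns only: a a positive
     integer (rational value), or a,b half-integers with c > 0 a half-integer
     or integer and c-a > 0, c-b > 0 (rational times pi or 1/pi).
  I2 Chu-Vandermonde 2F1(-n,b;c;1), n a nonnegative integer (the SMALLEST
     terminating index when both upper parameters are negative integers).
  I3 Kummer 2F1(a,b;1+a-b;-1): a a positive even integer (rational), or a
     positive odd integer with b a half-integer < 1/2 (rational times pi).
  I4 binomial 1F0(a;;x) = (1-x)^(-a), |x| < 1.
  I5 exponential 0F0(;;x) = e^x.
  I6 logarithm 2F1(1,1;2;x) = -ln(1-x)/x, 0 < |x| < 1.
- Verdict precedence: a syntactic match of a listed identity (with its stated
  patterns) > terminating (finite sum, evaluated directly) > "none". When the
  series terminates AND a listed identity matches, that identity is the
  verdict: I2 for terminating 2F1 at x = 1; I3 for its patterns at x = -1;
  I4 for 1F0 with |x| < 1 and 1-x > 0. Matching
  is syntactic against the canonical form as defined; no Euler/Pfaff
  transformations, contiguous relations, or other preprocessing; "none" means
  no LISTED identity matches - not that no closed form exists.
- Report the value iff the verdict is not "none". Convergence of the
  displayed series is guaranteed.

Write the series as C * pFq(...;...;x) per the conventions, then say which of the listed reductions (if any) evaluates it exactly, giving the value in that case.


This is -1 * 3F2(-6, -\frac{3}{5}, -\frac{1}{6}; -\frac{1}{3}, \frac{2}{3}; \frac{7}{6}) in reduced canonical form. Verdict: terminating. With -6 upstairs the series is a 7-term polynomial sum; evaluated term by term. Exact value: -\frac{634136684593}{225280000000}.

Key observation: x = \frac{7}{6} and the product of the first k integers (C = -1, x = 7/6) is k!.
Step ratio: r(k) = \frac{7}{6} * (k-6) (k-\frac{3}{5}) (k-\frac{1}{6}) / [(k-\frac{1}{3}) (k+\frac{2}{3}) (k+1)] - rational in k, leading ratio \frac{7}{6}; with t_0 = -1, classification follows.


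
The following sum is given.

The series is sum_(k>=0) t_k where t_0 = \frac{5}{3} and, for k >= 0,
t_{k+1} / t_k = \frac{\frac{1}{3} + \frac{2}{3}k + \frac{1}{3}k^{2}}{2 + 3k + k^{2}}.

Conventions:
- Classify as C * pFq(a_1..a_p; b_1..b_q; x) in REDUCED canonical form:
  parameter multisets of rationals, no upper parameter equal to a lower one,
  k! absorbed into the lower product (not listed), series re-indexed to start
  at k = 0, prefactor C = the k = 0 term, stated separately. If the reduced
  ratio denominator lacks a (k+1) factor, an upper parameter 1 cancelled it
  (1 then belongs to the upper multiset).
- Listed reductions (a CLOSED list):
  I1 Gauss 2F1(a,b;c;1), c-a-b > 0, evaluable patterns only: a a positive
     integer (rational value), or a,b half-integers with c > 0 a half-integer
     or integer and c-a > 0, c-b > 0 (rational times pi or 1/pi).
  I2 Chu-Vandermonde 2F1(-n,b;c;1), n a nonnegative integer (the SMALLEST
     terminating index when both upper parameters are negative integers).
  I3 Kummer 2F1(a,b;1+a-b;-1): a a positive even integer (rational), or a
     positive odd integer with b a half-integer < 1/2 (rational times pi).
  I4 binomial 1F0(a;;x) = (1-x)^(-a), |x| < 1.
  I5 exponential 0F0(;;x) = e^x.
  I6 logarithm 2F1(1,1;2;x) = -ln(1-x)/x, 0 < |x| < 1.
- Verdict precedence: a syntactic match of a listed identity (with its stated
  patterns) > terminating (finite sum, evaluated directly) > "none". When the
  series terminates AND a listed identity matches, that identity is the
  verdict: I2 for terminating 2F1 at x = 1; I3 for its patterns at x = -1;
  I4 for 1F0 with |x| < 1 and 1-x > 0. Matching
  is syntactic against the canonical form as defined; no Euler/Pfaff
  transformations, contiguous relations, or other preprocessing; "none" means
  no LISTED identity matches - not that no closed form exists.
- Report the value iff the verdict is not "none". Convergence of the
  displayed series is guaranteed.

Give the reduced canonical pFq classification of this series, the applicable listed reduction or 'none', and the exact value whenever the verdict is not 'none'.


Key observation: from the first term \frac{5}{3}: roots of the ratio polynomials (C = 5/3) are the negated parameters.
Ratio: r(k) = \frac{1}{3} * (k+1) (k+1) / [(k+2) (k+1)] - rational; roots negated = parameters, x = \frac{1}{3}, C = \frac{5}{3}.

This is \frac{5}{3} * 2F1(1, 1; 2; \frac{1}{3}) in reduced canonical form. Verdict (x = \frac{1}{3}): the logarithmic series (I6) applies (the logarithm: parameters (1,1;2), x = \frac{1}{3}). Its exact value is \left(-5\right) \cdot \ln\left(\frac{2}{3}\right).


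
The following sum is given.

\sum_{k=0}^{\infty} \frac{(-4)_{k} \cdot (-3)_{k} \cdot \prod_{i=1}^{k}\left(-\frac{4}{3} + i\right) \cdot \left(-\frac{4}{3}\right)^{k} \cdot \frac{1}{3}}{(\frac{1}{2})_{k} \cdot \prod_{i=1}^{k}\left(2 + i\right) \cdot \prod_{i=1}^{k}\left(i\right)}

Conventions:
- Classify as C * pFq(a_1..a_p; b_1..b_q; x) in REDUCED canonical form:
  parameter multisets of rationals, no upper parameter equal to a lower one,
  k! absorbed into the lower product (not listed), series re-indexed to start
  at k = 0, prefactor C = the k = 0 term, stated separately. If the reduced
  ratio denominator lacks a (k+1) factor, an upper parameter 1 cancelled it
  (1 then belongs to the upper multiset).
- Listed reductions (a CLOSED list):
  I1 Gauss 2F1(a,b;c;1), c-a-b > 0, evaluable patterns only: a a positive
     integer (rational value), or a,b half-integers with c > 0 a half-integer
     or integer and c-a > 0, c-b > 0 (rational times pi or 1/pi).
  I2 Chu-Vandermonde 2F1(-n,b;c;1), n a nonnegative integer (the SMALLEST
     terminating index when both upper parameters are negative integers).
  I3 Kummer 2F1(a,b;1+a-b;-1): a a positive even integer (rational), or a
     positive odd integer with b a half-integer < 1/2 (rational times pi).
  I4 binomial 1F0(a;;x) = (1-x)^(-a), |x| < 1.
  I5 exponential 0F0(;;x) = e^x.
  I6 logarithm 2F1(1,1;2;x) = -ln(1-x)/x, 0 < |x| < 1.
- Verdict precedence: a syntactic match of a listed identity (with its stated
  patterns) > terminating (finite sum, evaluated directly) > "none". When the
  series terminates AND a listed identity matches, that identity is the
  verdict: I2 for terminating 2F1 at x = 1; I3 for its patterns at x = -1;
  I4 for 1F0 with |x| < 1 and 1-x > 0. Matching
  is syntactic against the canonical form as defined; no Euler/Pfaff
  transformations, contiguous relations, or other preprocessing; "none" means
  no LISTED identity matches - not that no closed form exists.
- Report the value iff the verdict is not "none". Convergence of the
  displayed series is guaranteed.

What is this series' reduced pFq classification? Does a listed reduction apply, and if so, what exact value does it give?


Prefactor \frac{1}{3}, argument -\frac{4}{3}: 3F2 with upper {-4, -3, -\frac{1}{3}} over lower {\frac{1}{2}, 3}. Verdict: terminating - upper parameter -3 makes this a finite sum (last index 3), evaluated exactly. Exact value: \frac{34583}{32805}.

Key step: x = -\frac{4}{3} and the lower running product (C = 1/3, x = -4/3) is a rising factorial.
Ratio: r(k) = -\frac{4}{3} * (k-4) (k-3) (k-\frac{1}{3}) / [(k+\frac{1}{2}) (k+3) (k+1)] - rational in k. x = -\frac{4}{3}; t_0 = \frac{1}{3}; negate the roots.


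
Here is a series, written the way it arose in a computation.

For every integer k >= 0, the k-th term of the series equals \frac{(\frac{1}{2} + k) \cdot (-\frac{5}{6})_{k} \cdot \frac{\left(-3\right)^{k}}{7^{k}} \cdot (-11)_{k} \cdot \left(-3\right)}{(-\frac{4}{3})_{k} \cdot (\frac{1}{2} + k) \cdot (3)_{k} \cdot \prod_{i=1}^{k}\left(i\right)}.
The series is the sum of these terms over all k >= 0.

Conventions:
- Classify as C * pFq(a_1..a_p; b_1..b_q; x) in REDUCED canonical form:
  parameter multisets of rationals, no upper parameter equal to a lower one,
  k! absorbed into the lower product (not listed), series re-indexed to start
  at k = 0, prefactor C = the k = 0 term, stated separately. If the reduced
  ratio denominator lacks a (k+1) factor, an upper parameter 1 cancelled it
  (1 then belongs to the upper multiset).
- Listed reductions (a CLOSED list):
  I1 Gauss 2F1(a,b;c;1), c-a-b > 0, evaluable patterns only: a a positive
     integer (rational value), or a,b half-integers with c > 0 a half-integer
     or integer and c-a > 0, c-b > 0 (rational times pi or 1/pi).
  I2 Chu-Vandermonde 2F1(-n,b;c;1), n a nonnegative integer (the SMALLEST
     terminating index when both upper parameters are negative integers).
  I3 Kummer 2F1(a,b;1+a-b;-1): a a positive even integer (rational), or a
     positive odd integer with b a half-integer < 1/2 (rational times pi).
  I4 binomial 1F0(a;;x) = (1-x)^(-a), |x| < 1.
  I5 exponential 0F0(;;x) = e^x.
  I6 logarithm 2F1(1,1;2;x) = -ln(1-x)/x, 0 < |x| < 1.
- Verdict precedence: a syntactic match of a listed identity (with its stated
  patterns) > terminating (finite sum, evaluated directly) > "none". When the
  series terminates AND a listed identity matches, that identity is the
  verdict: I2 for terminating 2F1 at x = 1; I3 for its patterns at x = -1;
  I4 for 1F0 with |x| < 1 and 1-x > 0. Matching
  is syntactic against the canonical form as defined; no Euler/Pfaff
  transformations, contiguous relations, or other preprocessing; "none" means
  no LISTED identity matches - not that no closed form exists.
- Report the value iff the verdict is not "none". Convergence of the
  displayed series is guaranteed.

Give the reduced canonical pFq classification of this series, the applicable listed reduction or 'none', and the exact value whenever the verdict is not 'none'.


Classification (C = -3): 2F2 with upper {-11, -\frac{5}{6}}, lower {-\frac{4}{3}, 3}, argument x = -\frac{3}{7}. Verdict: terminating. (-11)_k vanishes past k = 11, leaving a 12-term sum, computed directly. Sum: -\frac{400985749414005950593359}{84793599059155159613440}.

The tell: x = -\frac{3}{7} and the product of the first k integers (C = -3) is k!.
Step ratio: r(k) = -\frac{3}{7} * (k-11) (k-\frac{5}{6}) / [(k-\frac{4}{3}) (k+3) (k+1)] - poly over poly, x = -\frac{3}{7} from leading terms; C = -3 at k = 0.


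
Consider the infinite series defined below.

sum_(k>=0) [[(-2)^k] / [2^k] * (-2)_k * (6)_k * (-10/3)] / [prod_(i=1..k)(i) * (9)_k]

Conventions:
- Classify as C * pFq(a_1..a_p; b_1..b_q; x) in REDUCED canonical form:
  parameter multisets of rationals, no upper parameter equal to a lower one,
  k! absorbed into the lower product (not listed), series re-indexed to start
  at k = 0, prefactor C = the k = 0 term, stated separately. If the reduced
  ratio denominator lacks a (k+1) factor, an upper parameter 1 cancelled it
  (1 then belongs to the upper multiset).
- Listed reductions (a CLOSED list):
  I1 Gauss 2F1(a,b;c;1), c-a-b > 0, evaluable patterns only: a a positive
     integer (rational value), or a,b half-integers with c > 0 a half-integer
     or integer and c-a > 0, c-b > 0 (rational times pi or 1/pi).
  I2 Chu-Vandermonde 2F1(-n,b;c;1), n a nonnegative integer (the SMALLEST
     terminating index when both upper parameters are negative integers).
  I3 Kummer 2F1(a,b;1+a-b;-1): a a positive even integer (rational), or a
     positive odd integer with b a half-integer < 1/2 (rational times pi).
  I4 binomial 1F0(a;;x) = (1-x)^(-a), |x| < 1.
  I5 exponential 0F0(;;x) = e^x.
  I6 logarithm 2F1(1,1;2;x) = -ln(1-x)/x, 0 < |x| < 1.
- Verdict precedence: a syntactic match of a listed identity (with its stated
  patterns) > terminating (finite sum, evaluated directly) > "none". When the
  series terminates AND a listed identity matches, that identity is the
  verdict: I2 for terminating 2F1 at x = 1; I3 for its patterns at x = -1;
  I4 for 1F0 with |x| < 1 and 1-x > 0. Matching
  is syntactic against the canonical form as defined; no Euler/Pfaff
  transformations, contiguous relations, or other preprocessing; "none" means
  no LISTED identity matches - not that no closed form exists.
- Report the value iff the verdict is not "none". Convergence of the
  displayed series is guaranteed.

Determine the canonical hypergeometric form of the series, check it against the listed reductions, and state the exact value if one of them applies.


At argument -1: a 2F1 with upper {-2, 6}, lower {9}, scaled by C = -10/3. Verdict: the Kummer evaluation I3 matches (x = -1; c = 9 equals 1+a-b for upper {-2, 6}: listed pattern). Hence: -28/3.

First insight: t_0 = -10/3 here, and the two k-th powers (C = -10/3, x = -1) combine into one argument.
Term ratio: r(k) = (-1) * (k-2) (k+6) / [(k+9) (k+1)] - rational in k. x = (-1); t_0 = -10/3; negate the roots.


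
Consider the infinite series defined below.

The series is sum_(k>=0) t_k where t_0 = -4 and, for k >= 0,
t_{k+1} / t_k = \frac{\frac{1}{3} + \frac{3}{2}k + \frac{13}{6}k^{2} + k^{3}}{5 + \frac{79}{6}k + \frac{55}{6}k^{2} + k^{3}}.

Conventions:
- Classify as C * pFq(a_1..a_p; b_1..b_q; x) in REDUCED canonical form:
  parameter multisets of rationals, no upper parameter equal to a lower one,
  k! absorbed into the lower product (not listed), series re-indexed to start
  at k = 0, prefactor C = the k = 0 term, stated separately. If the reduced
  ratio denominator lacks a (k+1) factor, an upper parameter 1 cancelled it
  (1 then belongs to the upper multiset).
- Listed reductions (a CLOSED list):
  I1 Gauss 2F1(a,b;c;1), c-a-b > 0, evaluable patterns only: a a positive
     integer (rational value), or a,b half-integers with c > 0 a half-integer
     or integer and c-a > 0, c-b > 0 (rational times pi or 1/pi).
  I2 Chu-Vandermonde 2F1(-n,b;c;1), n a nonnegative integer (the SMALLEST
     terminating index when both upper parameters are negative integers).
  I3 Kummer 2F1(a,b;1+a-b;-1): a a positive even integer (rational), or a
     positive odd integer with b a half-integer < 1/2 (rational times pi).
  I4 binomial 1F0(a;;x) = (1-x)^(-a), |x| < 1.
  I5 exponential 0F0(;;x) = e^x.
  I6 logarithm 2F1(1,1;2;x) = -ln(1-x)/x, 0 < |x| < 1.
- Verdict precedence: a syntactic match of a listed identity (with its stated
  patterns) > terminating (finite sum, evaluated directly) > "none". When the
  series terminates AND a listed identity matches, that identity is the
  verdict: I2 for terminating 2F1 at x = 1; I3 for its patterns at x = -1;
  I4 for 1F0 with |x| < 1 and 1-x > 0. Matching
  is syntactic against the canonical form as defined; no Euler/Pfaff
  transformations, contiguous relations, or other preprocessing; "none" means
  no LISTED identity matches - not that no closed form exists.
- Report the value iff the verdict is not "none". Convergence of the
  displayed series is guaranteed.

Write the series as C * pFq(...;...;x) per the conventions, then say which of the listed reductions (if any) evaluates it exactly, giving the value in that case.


Key step: t_0 = -4 here, and roots of the ratio polynomials (prefactor -4) are the negated parameters.
Ratio: r(k) = 1 * (k+\frac{1}{2}) (k+1) / [(k+\frac{15}{2}) (k+1)] - rational; roots negated = parameters, x = 1, C = -4.

Prefactor -4, argument 1: 2F1 with upper {\frac{1}{2}, 1} over lower {\frac{15}{2}}. Verdict: Gauss (I1, integer-parameter pattern) fires (x = 1: the Gamma ratio telescopes since c-a-b = 6 > 0 and a = 1 in Z>0). Exact value: -\frac{13}{3}.


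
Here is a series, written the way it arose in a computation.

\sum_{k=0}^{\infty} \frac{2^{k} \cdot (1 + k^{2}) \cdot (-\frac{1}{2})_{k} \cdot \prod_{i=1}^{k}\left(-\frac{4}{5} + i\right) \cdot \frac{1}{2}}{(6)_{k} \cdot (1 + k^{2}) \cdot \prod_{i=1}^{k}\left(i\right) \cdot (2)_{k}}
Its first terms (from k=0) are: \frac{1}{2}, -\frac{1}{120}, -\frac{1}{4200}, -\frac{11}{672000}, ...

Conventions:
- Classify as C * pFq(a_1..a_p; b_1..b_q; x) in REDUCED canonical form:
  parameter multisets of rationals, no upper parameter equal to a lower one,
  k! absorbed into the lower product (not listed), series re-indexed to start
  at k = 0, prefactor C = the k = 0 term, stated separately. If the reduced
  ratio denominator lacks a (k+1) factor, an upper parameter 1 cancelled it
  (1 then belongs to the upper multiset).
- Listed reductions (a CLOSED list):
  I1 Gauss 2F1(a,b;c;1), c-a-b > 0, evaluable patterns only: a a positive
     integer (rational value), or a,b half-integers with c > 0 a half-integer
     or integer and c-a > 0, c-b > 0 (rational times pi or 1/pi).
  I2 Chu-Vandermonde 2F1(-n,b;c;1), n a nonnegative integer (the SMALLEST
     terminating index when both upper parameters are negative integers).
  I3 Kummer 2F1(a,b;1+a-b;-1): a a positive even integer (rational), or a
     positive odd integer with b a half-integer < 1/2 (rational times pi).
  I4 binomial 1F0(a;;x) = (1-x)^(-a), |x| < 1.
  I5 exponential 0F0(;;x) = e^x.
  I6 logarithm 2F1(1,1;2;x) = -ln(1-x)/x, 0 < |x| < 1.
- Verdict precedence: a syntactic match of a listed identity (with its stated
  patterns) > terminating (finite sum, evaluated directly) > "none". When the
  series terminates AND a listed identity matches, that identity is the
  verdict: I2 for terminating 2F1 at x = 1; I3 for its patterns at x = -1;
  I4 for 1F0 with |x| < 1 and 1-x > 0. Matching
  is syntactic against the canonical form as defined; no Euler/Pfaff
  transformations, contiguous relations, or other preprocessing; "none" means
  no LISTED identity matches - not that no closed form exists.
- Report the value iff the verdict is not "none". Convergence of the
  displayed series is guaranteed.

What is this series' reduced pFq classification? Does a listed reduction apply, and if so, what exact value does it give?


Prefactor \frac{1}{2}, argument 2: 2F2 with upper {-\frac{1}{2}, \frac{1}{5}} over lower {2, 6}. Verdict: none - at argument 2 the multisets {-\frac{1}{2}, \frac{1}{5}} ; {2, 6} match no listed identity.

Key observation: x = 2 and the product of the first k integers (C = 1/2, x = 2) is k!.
Adjacent-term ratio: r(k) = 2 * (k-\frac{1}{2}) (k+\frac{1}{5}) / [(k+2) (k+6) (k+1)] - rational in k, leading ratio 2; with t_0 = \frac{1}{2}, classification follows.


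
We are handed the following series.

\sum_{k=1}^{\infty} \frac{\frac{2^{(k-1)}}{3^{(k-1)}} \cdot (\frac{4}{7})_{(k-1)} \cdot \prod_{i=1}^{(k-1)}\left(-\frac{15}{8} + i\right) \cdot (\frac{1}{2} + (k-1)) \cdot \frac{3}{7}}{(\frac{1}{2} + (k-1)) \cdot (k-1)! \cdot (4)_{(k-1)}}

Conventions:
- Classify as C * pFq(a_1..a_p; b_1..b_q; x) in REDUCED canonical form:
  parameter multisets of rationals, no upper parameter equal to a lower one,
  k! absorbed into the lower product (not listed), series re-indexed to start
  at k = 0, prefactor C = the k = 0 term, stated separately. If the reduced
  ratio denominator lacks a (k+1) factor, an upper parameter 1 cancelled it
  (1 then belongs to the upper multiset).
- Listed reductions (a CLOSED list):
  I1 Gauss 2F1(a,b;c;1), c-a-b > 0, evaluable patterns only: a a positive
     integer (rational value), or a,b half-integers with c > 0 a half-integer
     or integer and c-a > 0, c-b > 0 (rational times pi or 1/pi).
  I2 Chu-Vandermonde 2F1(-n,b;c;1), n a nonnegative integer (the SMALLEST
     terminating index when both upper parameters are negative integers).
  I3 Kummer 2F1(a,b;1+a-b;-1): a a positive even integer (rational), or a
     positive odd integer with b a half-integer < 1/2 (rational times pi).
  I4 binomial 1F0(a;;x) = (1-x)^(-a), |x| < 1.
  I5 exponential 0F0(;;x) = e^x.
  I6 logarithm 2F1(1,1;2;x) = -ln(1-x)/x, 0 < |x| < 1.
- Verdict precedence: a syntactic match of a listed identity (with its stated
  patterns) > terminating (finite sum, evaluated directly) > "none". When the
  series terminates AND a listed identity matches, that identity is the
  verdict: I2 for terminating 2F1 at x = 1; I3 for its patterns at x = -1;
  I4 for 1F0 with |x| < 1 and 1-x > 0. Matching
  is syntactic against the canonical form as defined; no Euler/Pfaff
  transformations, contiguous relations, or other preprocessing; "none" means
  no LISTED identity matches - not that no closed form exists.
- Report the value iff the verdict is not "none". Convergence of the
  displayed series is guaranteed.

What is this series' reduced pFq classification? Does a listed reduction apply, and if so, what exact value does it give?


Prefactor \frac{3}{7}, argument \frac{2}{3}: 2F1 with upper {-\frac{7}{8}, \frac{4}{7}} over lower {4}. Verdict: none - at argument \frac{2}{3} the multisets {-\frac{7}{8}, \frac{4}{7}} ; {4} match no listed identity.

The tell: from the first term \frac{3}{7}: k + 1/2 divides numerator and denominator alike; C = 3/7, x = 2/3 after cancelling.
Term ratio: r(k) = \frac{2}{3} * (k-\frac{7}{8}) (k+\frac{4}{7}) / [(k+4) (k+1)] - rational; roots negated = parameters, x = \frac{2}{3}, C = \frac{3}{7}.
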